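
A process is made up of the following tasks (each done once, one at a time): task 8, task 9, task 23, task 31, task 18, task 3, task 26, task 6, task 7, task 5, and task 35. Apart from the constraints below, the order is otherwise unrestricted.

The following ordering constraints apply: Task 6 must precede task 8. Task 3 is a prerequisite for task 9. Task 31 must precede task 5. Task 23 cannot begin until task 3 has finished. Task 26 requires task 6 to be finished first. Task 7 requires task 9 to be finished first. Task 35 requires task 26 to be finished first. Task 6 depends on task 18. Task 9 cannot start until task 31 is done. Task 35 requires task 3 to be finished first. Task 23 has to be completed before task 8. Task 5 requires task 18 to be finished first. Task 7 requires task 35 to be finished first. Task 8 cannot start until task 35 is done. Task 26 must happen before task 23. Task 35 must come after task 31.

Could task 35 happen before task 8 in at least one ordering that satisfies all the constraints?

Every valid ordering already has task 35 before task 8 (the constraints require it), so in particular at least one does.

Yes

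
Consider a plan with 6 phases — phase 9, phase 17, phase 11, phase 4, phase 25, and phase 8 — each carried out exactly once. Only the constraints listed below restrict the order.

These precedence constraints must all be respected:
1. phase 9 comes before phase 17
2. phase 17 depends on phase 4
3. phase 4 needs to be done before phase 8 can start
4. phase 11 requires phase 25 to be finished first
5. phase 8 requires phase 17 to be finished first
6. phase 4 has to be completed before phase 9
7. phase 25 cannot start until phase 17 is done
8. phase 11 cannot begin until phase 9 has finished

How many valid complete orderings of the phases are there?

Only phase 4 has no prerequisites, so it must go first.
Enumerating by repeatedly choosing an available phase (one whose prerequisites are all placed) gives 3 distinct complete orderings.

3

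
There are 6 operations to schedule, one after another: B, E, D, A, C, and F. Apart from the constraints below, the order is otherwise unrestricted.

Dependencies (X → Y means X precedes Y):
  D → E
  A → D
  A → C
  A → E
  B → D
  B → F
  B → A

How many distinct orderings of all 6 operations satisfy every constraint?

B is the only operation with nothing required before it, so every ordering starts there.
Systematically extending each partial ordering one operation at a time and counting, there are 15 complete orderings.

15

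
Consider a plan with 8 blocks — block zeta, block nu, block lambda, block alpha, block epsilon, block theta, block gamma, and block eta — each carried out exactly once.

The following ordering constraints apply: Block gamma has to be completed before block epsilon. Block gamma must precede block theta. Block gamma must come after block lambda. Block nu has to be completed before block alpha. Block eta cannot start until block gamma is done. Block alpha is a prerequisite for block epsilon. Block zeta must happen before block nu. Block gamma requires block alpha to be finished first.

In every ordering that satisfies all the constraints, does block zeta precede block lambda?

No chain of constraints connects block zeta to block lambda in either direction.
There exist valid orderings with block lambda before block zeta, so block zeta is not required to come first.

No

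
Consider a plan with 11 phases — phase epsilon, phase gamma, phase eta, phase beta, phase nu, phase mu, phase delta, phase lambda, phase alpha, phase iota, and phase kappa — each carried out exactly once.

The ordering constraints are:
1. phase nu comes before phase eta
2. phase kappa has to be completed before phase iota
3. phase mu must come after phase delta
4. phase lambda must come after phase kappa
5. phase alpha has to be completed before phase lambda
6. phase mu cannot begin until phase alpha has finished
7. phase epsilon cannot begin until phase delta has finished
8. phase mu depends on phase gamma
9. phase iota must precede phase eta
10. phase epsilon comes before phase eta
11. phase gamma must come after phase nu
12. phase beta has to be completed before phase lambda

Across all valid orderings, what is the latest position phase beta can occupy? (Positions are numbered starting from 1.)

The only phase forced after phase beta (directly or by a chain) is phase lambda.
So at least 1 phase follows phase beta, putting phase beta no later than position 10. That position is achievable by scheduling everything else first.

10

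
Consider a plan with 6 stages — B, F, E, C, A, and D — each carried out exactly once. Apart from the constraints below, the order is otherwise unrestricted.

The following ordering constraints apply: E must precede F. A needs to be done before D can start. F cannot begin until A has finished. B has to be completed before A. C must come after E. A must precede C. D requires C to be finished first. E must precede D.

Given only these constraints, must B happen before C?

Yes

Tracing the constraints gives a chain: B → A → C.
Hence B necessarily comes before C.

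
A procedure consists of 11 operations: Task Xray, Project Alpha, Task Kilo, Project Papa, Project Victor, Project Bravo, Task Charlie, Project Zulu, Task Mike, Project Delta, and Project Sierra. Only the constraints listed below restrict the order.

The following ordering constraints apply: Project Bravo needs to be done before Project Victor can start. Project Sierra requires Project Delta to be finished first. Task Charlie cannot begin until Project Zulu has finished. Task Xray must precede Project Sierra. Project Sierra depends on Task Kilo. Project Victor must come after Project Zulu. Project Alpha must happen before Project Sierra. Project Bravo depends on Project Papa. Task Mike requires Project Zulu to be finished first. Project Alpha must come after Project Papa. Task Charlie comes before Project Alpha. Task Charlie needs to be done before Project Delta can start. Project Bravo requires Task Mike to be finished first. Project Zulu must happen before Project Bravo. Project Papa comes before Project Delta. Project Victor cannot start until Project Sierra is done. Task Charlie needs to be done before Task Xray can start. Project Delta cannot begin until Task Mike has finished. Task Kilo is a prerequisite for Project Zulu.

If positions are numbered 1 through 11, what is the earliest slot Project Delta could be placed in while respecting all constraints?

The operations that are forced before Project Delta, directly or transitively, are Task Kilo, Project Papa, Task Charlie, Project Zulu, Task Mike. That's 5 operations.
So at minimum 5 operations come before Project Delta, putting Project Delta no earlier than position 6. That position is achievable by scheduling exactly those predecessors first.

6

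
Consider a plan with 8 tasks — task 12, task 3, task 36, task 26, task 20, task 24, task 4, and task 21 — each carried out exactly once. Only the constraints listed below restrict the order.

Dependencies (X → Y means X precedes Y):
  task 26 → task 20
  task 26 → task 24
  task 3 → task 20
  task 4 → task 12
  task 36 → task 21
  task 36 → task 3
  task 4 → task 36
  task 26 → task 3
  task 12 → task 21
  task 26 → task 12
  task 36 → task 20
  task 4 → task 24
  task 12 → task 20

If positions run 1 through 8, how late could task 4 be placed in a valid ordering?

2

The tasks that are forced after task 4, directly or by a chain of constraints, are task 12, task 3, task 36, task 20, task 24, task 21. That's 6 tasks.
With 6 mandatory successors out of 8 tasks total, the latest slot for task 4 is 8−6 = 2, and it's reachable by doing all non-successors before task 4.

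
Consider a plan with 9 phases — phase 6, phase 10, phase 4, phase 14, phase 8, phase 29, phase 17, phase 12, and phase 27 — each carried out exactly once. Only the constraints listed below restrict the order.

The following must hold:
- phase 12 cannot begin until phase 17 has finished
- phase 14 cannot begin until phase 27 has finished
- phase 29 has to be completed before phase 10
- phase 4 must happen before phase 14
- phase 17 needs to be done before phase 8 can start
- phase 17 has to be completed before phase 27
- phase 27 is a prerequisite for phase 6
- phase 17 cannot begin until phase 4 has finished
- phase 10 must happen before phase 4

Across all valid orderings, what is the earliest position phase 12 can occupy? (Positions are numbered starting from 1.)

Working backwards through the constraints from phase 12, its full set of required predecessors is phase 10, phase 4, phase 29, phase 17 — 4 of them.
With 4 mandatory predecessors, the earliest phase 12 can sit is position 4+1 = 5, and placing just those 4 first achieves it.

5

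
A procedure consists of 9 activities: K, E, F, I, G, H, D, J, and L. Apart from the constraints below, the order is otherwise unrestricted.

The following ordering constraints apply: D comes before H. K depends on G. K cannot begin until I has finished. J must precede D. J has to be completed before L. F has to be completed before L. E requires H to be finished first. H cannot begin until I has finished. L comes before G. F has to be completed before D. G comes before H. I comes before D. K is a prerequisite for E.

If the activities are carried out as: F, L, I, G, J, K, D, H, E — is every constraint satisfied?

No

Here J comes after L.
Since J is required before L, the ordering is invalid.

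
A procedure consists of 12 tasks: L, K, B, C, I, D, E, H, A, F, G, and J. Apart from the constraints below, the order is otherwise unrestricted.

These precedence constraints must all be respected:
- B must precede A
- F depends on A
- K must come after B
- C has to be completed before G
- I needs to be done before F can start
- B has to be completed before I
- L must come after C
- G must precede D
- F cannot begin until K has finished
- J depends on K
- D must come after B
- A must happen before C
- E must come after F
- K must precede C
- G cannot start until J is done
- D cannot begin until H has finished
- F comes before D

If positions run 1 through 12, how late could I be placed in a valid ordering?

9

Every task that must follow I has to come after it. Tracing all chains starting from I, those tasks are: D, E, F — 3 in total.
So at least 3 tasks follow I, putting I no later than position 9. That position is achievable by scheduling everything else first.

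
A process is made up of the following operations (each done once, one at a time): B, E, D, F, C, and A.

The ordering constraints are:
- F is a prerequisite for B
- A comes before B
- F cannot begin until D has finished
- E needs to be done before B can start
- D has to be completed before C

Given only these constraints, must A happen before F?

No chain of constraints connects A to F in either direction.
So A can come before F or after — it is not forced.

No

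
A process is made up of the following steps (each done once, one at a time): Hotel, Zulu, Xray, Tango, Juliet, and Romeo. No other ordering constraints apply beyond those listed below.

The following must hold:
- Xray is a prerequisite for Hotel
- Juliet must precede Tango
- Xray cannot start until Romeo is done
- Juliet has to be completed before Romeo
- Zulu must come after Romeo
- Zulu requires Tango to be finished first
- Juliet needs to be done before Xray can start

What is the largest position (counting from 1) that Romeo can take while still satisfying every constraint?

3

The steps that are forced after Romeo, directly or by a chain of constraints, are Hotel, Zulu, Xray. That's 3 steps.
So at least 3 steps follow Romeo, putting Romeo no later than position 3. That position is achievable by scheduling everything else first.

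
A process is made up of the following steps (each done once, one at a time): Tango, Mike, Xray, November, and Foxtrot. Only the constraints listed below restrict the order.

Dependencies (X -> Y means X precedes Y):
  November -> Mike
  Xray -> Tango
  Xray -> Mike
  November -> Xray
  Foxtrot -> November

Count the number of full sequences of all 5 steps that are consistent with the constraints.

Only Foxtrot has no prerequisites, so it must go first.
Counting all ways to extend the partial order to a total order gives 2.

2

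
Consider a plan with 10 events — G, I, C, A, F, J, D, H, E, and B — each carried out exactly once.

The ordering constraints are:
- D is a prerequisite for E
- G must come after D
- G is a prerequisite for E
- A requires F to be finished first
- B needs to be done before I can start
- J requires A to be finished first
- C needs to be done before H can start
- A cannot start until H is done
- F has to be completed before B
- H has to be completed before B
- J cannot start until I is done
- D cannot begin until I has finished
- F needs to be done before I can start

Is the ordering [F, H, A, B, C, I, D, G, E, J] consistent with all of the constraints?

No

Here C comes after H.
Since C is required before H, the ordering is invalid.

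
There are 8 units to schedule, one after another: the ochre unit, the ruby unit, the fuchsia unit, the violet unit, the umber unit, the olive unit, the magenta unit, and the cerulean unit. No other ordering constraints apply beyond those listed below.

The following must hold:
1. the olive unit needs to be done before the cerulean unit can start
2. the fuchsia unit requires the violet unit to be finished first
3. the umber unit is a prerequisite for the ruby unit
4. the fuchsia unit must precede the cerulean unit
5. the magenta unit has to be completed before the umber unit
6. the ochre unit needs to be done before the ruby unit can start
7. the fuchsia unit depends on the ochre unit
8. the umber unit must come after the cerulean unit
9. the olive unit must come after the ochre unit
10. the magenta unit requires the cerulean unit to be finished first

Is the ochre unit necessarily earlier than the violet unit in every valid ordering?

No chain of constraints connects the ochre unit to the violet unit in either direction.
There exist valid orderings with the violet unit before the ochre unit, so the ochre unit is not required to come first.

No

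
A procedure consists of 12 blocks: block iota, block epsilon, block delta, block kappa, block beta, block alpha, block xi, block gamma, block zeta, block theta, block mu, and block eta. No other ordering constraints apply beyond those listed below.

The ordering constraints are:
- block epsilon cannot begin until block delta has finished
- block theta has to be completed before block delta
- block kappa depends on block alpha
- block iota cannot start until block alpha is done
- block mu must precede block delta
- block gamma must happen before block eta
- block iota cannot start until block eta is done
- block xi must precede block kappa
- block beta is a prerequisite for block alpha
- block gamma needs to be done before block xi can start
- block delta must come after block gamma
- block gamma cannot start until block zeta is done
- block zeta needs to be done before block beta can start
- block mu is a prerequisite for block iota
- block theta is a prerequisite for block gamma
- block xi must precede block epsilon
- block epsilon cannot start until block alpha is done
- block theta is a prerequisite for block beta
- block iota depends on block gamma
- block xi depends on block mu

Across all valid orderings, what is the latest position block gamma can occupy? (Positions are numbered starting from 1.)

Every block that must follow block gamma has to come after it. Tracing all chains starting from block gamma, those blocks are: block iota, block epsilon, block delta, block kappa, block xi, block eta — 6 in total.
So at least 6 blocks follow block gamma, putting block gamma no later than position 6. That position is achievable by scheduling everything else first.

6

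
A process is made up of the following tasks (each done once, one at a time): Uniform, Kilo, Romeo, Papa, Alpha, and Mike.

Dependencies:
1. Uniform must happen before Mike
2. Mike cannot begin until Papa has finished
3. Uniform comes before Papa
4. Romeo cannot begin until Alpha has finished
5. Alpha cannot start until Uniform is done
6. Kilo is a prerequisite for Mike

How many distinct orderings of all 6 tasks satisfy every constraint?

26

2 tasks have no prerequisites (Uniform, Kilo), so any of them could come first.
Systematically extending each partial ordering one task at a time and counting, there are 26 complete orderings.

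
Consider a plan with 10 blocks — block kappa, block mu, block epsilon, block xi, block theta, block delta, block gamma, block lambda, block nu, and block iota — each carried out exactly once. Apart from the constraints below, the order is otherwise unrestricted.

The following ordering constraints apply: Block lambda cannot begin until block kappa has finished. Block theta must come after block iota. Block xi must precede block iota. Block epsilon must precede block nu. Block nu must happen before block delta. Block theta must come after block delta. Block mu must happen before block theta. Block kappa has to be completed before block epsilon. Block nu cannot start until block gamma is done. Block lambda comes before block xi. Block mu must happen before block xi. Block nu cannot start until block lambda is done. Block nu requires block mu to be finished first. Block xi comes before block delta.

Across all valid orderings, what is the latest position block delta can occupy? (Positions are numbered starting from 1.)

9

Following the constraints forward from block delta, its only required successor is block theta.
With 1 mandatory successor out of 10 blocks total, the latest slot for block delta is 10−1 = 9, and it's reachable by doing all non-successors before block delta.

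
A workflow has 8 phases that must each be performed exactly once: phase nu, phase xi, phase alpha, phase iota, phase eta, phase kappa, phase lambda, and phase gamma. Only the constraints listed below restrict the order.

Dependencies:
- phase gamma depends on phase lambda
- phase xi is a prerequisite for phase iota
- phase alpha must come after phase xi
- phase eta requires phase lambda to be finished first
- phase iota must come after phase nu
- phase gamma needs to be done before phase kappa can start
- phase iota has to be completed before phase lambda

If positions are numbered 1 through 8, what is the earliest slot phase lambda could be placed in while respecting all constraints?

Working backwards through the constraints from phase lambda, its full set of required predecessors is phase nu, phase xi, phase iota — 3 of them.
With 3 mandatory predecessors, the earliest phase lambda can sit is position 3+1 = 4, and placing just those 3 first achieves it.

4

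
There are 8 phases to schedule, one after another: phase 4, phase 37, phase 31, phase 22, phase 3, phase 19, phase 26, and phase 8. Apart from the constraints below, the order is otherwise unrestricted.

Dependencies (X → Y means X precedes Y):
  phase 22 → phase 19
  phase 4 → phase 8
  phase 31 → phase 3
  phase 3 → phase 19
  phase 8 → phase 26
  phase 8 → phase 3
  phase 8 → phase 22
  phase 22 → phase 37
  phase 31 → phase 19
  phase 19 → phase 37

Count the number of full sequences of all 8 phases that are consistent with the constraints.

38

The phases with no prerequisites are phase 4, phase 31; any of them can be placed first.
Enumerating by repeatedly choosing an available phase (one whose prerequisites are all placed) gives 38 distinct complete orderings.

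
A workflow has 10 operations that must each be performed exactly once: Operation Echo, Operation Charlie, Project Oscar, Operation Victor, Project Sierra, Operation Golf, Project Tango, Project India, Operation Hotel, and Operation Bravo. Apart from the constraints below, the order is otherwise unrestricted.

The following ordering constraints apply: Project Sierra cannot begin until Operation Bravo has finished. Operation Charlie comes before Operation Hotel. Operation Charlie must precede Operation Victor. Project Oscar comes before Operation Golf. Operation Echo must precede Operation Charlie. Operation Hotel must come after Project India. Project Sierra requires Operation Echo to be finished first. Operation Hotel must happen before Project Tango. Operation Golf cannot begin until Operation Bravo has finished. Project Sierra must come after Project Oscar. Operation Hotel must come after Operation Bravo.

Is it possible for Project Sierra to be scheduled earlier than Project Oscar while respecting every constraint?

No

There is a dependency chain Project Oscar → Project Sierra, so Project Sierra always comes after Project Oscar.
So no valid ordering can have Project Sierra before Project Oscar.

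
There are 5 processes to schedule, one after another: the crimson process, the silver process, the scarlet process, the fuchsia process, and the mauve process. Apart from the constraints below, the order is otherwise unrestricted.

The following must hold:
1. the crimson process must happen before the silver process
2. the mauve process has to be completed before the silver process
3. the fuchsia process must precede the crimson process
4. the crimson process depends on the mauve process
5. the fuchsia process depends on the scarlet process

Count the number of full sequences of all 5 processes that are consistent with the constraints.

2 processes have no prerequisites (the scarlet process, the mauve process), so any of them could come first.
Enumerating by repeatedly choosing an available process (one whose prerequisites are all placed) gives 3 distinct complete orderings.

3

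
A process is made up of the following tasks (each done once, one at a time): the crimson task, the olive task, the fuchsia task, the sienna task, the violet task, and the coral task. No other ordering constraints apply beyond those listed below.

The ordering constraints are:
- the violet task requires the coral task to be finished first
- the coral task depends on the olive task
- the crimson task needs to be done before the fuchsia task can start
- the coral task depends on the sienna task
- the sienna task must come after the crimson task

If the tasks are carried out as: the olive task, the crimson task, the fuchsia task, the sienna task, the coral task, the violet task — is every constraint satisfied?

Going through the constraints one by one, each required predecessor appears earlier in the sequence than its dependent — e.g. the olive task (position 1) is before the coral task (position 5), as required.

Yes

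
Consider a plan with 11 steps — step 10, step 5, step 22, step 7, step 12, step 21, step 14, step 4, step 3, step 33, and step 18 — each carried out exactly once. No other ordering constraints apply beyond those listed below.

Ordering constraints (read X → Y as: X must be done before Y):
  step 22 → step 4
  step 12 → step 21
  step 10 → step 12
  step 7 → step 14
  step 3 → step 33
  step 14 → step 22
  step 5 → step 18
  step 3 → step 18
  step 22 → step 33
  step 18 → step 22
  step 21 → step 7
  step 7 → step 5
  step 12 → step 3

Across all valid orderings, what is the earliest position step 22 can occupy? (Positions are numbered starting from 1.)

9

Every step that must precede step 22 has to come before it. Tracing all chains that end at step 22, those steps are: step 10, step 5, step 7, step 12, step 21, step 14, step 3, step 18 — 8 in total.
So at minimum 8 steps come before step 22, putting step 22 no earlier than position 9. That position is achievable by scheduling exactly those predecessors first.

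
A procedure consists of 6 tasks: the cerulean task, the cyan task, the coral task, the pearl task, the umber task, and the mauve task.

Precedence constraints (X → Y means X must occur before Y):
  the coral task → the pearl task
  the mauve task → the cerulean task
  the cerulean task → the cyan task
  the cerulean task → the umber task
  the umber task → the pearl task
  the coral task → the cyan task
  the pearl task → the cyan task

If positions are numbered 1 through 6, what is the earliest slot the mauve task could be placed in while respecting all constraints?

1

The mauve task has no prerequisites at all, so it can go in position 1.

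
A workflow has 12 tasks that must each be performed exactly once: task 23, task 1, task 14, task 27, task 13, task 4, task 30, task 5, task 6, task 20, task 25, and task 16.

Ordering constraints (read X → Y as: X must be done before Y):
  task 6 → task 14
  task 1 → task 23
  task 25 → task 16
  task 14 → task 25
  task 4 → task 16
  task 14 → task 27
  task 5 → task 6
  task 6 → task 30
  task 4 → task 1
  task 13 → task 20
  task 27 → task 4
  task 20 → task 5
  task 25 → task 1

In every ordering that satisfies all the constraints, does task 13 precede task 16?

There is a constraint chain task 13 → task 20 → task 5 → task 6 → task 14 → task 25 → task 16.
Hence task 13 necessarily comes before task 16.

Yes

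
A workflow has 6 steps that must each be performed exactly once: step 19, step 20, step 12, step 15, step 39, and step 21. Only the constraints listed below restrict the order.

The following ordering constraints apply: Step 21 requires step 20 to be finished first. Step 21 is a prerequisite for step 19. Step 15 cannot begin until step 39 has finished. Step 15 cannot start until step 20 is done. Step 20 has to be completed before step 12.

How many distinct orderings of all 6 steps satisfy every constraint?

2 steps have no prerequisites (step 20, step 39), so any of them could come first.
Enumerating by repeatedly choosing an available step (one whose prerequisites are all placed) gives 42 distinct complete orderings.

42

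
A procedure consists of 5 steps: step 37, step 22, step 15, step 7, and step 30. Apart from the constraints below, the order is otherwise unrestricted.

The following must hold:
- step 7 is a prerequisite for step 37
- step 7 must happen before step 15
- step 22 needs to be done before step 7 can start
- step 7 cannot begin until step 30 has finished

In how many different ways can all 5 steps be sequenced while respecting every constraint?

4

2 steps have no prerequisites (step 22, step 30), so any of them could come first.
Enumerating by repeatedly choosing an available step (one whose prerequisites are all placed) gives 4 distinct complete orderings.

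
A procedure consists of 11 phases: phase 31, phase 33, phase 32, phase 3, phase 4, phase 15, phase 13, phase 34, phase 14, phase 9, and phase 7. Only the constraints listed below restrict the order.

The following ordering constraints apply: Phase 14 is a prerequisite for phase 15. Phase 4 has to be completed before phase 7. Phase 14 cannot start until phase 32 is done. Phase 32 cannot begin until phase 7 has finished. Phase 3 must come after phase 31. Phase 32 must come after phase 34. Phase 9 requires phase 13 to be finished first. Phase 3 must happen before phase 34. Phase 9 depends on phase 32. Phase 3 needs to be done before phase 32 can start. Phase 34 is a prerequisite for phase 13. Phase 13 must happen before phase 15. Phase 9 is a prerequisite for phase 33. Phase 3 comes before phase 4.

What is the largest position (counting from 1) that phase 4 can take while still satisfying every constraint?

The phases that are forced after phase 4, directly or by a chain of constraints, are phase 33, phase 32, phase 15, phase 14, phase 9, phase 7. That's 6 phases.
So at least 6 phases follow phase 4, putting phase 4 no later than position 5. That position is achievable by scheduling everything else first.

5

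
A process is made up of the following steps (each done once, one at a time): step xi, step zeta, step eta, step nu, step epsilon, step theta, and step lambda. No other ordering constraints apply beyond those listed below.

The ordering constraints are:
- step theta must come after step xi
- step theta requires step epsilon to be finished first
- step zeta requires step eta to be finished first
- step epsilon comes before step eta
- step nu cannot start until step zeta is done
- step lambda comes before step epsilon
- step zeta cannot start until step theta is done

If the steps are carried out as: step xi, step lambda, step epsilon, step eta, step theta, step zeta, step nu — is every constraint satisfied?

Yes

Going through the constraints one by one, each required predecessor appears earlier in the sequence than its dependent — e.g. step xi (position 1) is before step theta (position 5), as required.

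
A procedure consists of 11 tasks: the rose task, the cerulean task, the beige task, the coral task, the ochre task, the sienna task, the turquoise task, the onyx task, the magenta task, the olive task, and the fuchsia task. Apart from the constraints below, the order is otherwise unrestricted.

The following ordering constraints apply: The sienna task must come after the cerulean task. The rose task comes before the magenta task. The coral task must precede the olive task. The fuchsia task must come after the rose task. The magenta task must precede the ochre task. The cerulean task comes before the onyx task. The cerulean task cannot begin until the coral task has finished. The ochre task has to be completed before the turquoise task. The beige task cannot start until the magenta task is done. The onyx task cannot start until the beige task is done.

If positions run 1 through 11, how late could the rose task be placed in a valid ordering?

5

The tasks that are forced after the rose task, directly or by a chain of constraints, are the beige task, the ochre task, the turquoise task, the onyx task, the magenta task, the fuchsia task. That's 6 tasks.
With 6 mandatory successors out of 11 tasks total, the latest slot for the rose task is 11−6 = 5, and it's reachable by doing all non-successors before the rose task.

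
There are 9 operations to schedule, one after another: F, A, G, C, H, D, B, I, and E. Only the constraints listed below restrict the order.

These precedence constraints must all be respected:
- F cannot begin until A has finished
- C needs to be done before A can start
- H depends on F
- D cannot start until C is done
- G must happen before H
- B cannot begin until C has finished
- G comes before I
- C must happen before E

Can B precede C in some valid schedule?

No

Following C → B, C must precede B in every valid ordering.
So no valid ordering can have B before C.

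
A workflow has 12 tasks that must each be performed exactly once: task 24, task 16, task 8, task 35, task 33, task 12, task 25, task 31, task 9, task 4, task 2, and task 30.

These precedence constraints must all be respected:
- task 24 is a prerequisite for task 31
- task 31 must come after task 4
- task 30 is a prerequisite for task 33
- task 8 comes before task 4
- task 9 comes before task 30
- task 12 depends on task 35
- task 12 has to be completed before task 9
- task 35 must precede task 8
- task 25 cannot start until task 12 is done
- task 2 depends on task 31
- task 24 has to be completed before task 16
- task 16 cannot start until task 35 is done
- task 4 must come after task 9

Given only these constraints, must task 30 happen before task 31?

No

Nothing in the constraints links task 30 and task 31; they are unordered relative to each other.
So task 30 can come before task 31 or after — it is not forced.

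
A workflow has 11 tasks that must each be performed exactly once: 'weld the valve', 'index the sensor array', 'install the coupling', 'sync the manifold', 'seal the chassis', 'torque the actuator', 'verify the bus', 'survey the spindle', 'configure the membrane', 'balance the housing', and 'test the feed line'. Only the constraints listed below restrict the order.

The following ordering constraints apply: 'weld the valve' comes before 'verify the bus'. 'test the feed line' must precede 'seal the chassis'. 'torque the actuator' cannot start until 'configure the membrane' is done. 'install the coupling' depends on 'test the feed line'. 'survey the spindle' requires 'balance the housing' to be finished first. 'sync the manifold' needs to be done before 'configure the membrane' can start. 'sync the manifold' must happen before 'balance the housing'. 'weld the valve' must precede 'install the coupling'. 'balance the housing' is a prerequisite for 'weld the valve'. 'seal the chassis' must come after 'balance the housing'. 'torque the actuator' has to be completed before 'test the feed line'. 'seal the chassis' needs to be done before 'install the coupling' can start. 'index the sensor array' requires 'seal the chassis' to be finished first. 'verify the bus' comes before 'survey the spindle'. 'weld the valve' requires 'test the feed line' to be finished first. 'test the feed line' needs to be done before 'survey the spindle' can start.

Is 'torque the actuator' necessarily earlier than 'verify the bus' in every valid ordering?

Following the dependencies: 'torque the actuator' → 'test the feed line' → 'weld the valve' → 'verify the bus'.
That forces 'torque the actuator' before 'verify the bus' in every valid schedule.

Yes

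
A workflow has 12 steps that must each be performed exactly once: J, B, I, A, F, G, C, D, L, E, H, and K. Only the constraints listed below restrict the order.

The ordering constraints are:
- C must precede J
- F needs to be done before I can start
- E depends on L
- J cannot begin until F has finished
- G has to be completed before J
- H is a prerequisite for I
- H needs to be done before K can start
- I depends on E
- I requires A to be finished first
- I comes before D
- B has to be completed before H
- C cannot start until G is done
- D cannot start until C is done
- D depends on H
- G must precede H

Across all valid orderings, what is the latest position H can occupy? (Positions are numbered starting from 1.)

9

Following every chain forward from H, the steps that must come later are I, D, K — 3 of them.
So at least 3 steps follow H, putting H no later than position 9. That position is achievable by scheduling everything else first.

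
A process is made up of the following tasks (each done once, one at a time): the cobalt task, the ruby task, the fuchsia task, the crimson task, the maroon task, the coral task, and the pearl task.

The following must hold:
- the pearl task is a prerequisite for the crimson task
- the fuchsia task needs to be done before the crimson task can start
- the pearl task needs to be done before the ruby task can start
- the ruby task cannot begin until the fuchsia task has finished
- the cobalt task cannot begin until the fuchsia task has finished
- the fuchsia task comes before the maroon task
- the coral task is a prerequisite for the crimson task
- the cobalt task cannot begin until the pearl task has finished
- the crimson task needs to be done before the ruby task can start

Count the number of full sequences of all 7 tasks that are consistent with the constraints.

101

3 tasks have no prerequisites (the fuchsia task, the coral task, the pearl task), so any of them could come first.
Enumerating by repeatedly choosing an available task (one whose prerequisites are all placed) gives 101 distinct complete orderings.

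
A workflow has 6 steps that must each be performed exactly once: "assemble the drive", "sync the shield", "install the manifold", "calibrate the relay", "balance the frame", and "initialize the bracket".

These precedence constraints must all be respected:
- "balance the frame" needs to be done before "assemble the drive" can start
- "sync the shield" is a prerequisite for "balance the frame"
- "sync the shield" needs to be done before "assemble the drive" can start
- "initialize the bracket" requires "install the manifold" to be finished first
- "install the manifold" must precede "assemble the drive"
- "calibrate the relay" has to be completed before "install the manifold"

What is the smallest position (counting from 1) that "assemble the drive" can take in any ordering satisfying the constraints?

Every step that must precede "assemble the drive" has to come before it. Tracing all chains that end at "assemble the drive", those steps are: "sync the shield", "install the manifold", "calibrate the relay", "balance the frame" — 4 in total.
With 4 mandatory predecessors, the earliest "assemble the drive" can sit is position 4+1 = 5, and placing just those 4 first achieves it.

5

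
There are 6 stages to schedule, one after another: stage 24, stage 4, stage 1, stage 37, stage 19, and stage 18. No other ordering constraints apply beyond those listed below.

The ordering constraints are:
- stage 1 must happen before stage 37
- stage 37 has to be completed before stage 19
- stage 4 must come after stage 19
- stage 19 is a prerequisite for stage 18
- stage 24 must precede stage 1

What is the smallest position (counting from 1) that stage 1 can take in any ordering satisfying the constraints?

Working backwards through the constraints from stage 1, its only required predecessor is stage 24.
So at minimum 1 stage comes before stage 1, putting stage 1 no earlier than position 2. That position is achievable by scheduling exactly that predecessor first.

2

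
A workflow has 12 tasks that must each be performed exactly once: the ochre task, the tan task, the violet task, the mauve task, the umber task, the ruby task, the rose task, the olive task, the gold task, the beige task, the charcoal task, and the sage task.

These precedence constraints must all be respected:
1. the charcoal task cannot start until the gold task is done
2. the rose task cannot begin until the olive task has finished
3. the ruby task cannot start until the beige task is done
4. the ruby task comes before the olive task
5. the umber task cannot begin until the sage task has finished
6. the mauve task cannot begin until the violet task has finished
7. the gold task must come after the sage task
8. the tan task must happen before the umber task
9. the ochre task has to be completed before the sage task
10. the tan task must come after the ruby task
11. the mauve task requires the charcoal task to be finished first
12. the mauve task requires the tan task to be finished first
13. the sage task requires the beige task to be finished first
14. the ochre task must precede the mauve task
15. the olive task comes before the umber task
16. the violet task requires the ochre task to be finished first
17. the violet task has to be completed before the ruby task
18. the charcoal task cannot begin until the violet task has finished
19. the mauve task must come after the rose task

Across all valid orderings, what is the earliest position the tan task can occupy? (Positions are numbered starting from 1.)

5

Working backwards through the constraints from the tan task, its full set of required predecessors is the ochre task, the violet task, the ruby task, the beige task — 4 of them.
So at minimum 4 tasks come before the tan task, putting the tan task no earlier than position 5. That position is achievable by scheduling exactly those predecessors first.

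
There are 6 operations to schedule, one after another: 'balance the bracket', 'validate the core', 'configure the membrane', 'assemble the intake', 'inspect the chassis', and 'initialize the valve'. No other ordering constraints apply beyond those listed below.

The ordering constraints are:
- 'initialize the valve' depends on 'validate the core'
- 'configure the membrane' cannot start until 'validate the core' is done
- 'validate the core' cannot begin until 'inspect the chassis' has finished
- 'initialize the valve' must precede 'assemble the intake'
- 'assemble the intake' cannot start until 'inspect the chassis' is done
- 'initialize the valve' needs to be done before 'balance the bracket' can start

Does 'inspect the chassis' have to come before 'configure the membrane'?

Tracing the constraints gives a chain: 'inspect the chassis' → 'validate the core' → 'configure the membrane'.
So 'inspect the chassis' must precede 'configure the membrane' in any valid ordering.

Yes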